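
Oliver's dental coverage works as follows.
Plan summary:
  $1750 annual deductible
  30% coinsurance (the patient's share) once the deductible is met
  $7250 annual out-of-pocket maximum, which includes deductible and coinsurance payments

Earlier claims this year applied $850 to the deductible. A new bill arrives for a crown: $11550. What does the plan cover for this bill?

Deductible still to meet: $1750 − $850 = $900.
The remaining $10650 (= $11550 − $900) moves to coinsurance.
Patient's 30% share of $10650 is $3195.
So the patient owes $900 + $3195 = $4095 before any cap.
Cumulative spending $850 + $4095 = $4945 stays under the $7250 maximum.
Insurer pays the balance: $11550 − $4095 = $7455.

$7455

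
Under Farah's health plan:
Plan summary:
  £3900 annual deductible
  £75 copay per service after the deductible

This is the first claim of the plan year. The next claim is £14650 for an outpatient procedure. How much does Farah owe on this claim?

£3975

The full £3900 deductible is still open; £3900 of this bill applies to it.
The remaining £10750 (= £14650 − £3900) moves to the copay.
Copay on this service: £75.
Patient responsibility: £3900 + £75 = £3975.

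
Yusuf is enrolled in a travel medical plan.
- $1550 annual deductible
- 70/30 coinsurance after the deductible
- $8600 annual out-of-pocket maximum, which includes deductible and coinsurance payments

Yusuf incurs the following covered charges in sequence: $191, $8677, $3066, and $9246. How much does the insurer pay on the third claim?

$2146.20

Claim 1 ($191): all of it applies to the deductible. Traveler owes $191 (running OOP $191). Insurer: $191 − $191 = $0.
Claim 2 ($8677): $1359 to deductible, leaving $7318; coinsurance $7318 × 30% = $2195.40. Traveler pays $3554.40; OOP now $3745.40. Plan pays $8677 − $3554.40 = $5122.60.
Claim 3 ($3066): 30% coinsurance on $3066 = $919.80. Traveler pays $919.80; OOP now $4665.20. Plan pays $3066 − $919.80 = $2146.20.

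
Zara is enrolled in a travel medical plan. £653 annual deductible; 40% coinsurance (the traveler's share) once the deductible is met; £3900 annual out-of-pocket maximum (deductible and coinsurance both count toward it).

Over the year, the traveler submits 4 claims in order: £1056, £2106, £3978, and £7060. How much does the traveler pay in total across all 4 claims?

£3900

Claim 1 — £1056: £653 finishes the deductible; £403 goes to coinsurance; traveler's 40% is £161.20. Traveler pays £814.20; OOP now £814.20.
Claim 2 — £2106: deductible met; 40% of £2106 = £842.40. Cost to traveler: £842.40. OOP to date £1656.60.
Claim 3 — £3978: deductible met; 40% of £3978 = £1591.20. Traveler owes £1591.20 (running OOP £3247.80).
Claim 4 — £7060: 40% coinsurance on £7060 = £2824. Adding that to £3247.80 gives £6071.80, past the £3900 cap; traveler pays only £3900 − £3247.80 = £652.20.
Summing the traveler's payments: £814.20 + £842.40 + £1591.20 + £652.20 = £3900.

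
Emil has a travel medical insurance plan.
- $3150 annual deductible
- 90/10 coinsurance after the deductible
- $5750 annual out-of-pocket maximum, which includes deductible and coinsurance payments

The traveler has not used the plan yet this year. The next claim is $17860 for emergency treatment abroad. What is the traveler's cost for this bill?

The full $3150 deductible is still open; $3150 of this bill applies to it.
That leaves $17860 − $3150 = $14710 for coinsurance.
Coinsurance: $14710 × 10% = $1471.
So the traveler owes $3150 + $1471 = $4621 before any cap.
Cumulative spending $0 + $4621 = $4621 stays under the $5750 maximum.

$4621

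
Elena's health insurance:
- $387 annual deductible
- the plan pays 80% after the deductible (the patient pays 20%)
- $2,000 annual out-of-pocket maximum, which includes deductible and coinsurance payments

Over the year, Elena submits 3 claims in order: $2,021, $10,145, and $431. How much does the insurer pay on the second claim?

Claim 1 ($2,021): $387 to deductible, leaving $1,634; patient's 20% is $326.80. Patient pays $713.80; OOP now $713.80. Plan pays $2,021 − $713.80 = $1,307.20.
Claim 2 ($10,145): deductible met; 20% of $10,145 = $2,029. That would push OOP to $2,742.80, over the $2,000 cap, so patient pays $2,000 − $713.80 = $1,286.20. Plan pays $10,145 − $1,286.20 = $8,858.80.

$8,858.80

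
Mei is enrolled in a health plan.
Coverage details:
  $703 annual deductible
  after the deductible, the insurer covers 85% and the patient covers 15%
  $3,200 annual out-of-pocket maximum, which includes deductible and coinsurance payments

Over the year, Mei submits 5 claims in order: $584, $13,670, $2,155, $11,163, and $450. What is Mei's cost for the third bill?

Bill 1, $584: fully absorbed by the deductible. Patient owes $584 (running OOP $584).
Bill 2, $13,670: deductible takes $119, $13,551 remains; 15% of $13,551 = $2,032.65. Patient owes $2,151.65 (running OOP $2,735.65).
Bill 3, $2,155: deductible already satisfied, so patient's share is 15% × $2,155 = $323.25. Patient owes $323.25 (running OOP $3,058.90).

$323.25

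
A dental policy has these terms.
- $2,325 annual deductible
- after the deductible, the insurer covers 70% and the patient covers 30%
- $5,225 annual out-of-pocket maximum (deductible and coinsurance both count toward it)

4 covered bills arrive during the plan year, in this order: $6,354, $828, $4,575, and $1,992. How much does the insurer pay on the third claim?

Claim 1 ($6,354): $2,325 to deductible, leaving $4,029; patient's 30% is $1,208.70. Patient pays $3,533.70; OOP now $3,533.70. Plan pays $6,354 − $3,533.70 = $2,820.30.
Claim 2 ($828): deductible met; 30% of $828 = $248.40. Cost to patient: $248.40. OOP to date $3,782.10. Insurer: $828 − $248.40 = $579.60.
Claim 3 ($4,575): 30% coinsurance on $4,575 = $1,372.50. Patient pays $1,372.50; OOP now $5,154.60. Plan pays $4,575 − $1,372.50 = $3,202.50.

$3,202.50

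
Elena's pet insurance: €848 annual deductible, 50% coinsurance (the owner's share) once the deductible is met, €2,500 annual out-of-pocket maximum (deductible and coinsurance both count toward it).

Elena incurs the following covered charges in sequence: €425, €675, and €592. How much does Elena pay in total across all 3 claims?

Bill 1, €425: fully absorbed by the deductible. Owner pays €425; OOP now €425.
Bill 2, €675: €423 finishes the deductible; €252 goes to coinsurance; coinsurance €252 × 50% = €126. Owner pays €549; OOP now €974.
Bill 3, €592: 50% coinsurance on €592 = €296. Owner owes €296 (running OOP €1,270).
Summing the owner's payments: €425 + €549 + €296 = €1,270.

€1,270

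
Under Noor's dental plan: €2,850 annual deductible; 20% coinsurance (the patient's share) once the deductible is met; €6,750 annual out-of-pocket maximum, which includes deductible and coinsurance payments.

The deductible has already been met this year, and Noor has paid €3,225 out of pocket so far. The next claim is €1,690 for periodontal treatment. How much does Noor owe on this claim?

The deductible is already satisfied, so the full bill goes to coinsurance.
Coinsurance: €1,690 × 20% = €338.
Year-to-date out-of-pocket becomes €3,225 + €338 = €3,563, still under the €6,750 maximum, so no cap applies.

€338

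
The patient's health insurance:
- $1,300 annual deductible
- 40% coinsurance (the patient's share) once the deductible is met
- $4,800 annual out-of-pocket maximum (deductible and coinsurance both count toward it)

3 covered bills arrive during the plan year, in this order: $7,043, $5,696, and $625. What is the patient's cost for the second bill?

Bill 1, $7,043: $1,300 finishes the deductible; $5,743 goes to coinsurance; patient's 40% is $2,297.20. Patient pays $3,597.20; OOP now $3,597.20.
Bill 2, $5,696: deductible already satisfied, so patient's share is 40% × $5,696 = $2,278.40. That would push OOP to $5,875.60, over the $4,800 cap, so patient pays $4,800 − $3,597.20 = $1,202.80.

$1,202.80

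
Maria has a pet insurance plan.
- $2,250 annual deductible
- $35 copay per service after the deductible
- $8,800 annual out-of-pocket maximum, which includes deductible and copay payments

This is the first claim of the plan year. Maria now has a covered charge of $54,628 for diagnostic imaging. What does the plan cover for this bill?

Nothing has been paid toward the $2,250 deductible, so the first $2,250 of this charge is applied there.
That leaves $54,628 − $2,250 = $52,378 for the copay.
Copay on this service: $35.
That puts the owner's cost at $2,250 + $35 = $2,285 before any cap.
Year-to-date out-of-pocket becomes $0 + $2,285 = $2,285, still under the $8,800 maximum, so no cap applies.
Insurer pays the balance: $54,628 − $2,285 = $52,343.

$52,343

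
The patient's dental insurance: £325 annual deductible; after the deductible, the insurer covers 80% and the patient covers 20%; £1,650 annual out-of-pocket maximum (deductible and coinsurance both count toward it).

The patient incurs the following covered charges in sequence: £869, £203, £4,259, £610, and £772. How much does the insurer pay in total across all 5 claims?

£5,110.40

Claim 1 — £869: deductible takes £325, £544 remains; 20% of £544 = £108.80. Patient owes £433.80 (running OOP £433.80). Plan pays £869 − £433.80 = £435.20.
Claim 2 — £203: deductible met; 20% of £203 = £40.60. Cost to patient: £40.60. OOP to date £474.40. Plan pays £203 − £40.60 = £162.40.
Claim 3 — £4,259: 20% coinsurance on £4,259 = £851.80. Cost to patient: £851.80. OOP to date £1,326.20. Plan pays £4,259 − £851.80 = £3,407.20.
Claim 4 — £610: deductible met; 20% of £610 = £122. Cost to patient: £122. OOP to date £1,448.20. Plan pays £610 − £122 = £488.
Claim 5 — £772: 20% coinsurance on £772 = £154.40. Cost to patient: £154.40. OOP to date £1,602.60. Plan pays £772 − £154.40 = £617.60.
Insurer total = bills − patient's total = £6,713 − £1,602.60 = £5,110.40.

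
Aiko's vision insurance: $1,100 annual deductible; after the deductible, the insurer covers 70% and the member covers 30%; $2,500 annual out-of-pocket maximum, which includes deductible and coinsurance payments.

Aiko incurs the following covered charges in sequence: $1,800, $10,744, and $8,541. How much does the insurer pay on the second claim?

Claim 1 — $1,800: $1,100 finishes the deductible; $700 goes to coinsurance; member's 30% is $210. Cost to member: $1,310. OOP to date $1,310. Plan pays $1,800 − $1,310 = $490.
Claim 2 — $10,744: deductible already satisfied, so member's share is 30% × $10,744 = $3,223.20. Adding that to $1,310 gives $4,533.20, past the $2,500 cap; member pays only $2,500 − $1,310 = $1,190. Plan pays $10,744 − $1,190 = $9,554.

$9,554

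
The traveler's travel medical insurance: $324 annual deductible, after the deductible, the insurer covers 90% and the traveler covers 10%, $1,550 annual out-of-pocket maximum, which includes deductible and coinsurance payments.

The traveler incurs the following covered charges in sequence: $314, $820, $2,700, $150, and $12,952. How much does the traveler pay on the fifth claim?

$860

Bill 1, $314: fully absorbed by the deductible. Cost to traveler: $314. OOP to date $314.
Bill 2, $820: $10 finishes the deductible; $810 goes to coinsurance; 10% of $810 = $81. Traveler pays $91; OOP now $405.
Bill 3, $2,700: 10% coinsurance on $2,700 = $270. Traveler pays $270; OOP now $675.
Bill 4, $150: 10% coinsurance on $150 = $15. Traveler owes $15 (running OOP $690).
Bill 5, $12,952: deductible met; 10% of $12,952 = $1,295.20. OOP would hit $1,985.20 > $1,550, so the cap limits the traveler to $1,550 − $690 = $860.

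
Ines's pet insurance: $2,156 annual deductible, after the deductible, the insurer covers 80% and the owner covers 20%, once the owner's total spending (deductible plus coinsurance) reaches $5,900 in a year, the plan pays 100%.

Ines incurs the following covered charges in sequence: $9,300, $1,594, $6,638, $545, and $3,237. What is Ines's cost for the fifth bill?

Claim 1 — $9,300: $2,156 to deductible, leaving $7,144; 20% of $7,144 = $1,428.80. Owner owes $3,584.80 (running OOP $3,584.80).
Claim 2 — $1,594: deductible met; 20% of $1,594 = $318.80. Owner owes $318.80 (running OOP $3,903.60).
Claim 3 — $6,638: 20% coinsurance on $6,638 = $1,327.60. Cost to owner: $1,327.60. OOP to date $5,231.20.
Claim 4 — $545: 20% coinsurance on $545 = $109. Owner owes $109 (running OOP $5,340.20).
Claim 5 — $3,237: 20% coinsurance on $3,237 = $647.40. Adding that to $5,340.20 gives $5,987.60, past the $5,900 cap; owner pays only $5,900 − $5,340.20 = $559.80.

$559.80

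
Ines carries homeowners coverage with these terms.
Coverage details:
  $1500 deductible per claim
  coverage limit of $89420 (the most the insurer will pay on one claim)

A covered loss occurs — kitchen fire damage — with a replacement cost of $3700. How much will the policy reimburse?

After the deductible, $3700 − $1500 = $2200 remains.
That's under the $89420 cap, so the insurer reimburses the full $2200.

$2200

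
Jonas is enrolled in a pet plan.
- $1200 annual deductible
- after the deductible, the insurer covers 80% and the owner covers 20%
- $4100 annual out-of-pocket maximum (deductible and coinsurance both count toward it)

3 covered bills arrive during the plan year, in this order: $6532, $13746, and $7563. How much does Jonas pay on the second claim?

#1 ($6532): $1200 to deductible, leaving $5332; coinsurance $5332 × 20% = $1066.40. Owner owes $2266.40 (running OOP $2266.40).
#2 ($13746): deductible met; 20% of $13746 = $2749.20. OOP would hit $5015.60 > $4100, so the cap limits the owner to $4100 − $2266.40 = $1833.60.

$1833.60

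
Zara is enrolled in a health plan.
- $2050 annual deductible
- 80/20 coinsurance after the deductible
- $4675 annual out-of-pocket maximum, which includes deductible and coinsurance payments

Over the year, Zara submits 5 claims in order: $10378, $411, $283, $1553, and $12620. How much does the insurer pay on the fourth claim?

Bill 1, $10378: deductible takes $2050, $8328 remains; coinsurance $8328 × 20% = $1665.60. Cost to patient: $3715.60. OOP to date $3715.60. Insurer: $10378 − $3715.60 = $6662.40.
Bill 2, $411: 20% coinsurance on $411 = $82.20. Cost to patient: $82.20. OOP to date $3797.80. Plan pays $411 − $82.20 = $328.80.
Bill 3, $283: deductible already satisfied, so patient's share is 20% × $283 = $56.60. Patient owes $56.60 (running OOP $3854.40). Insurer: $283 − $56.60 = $226.40.
Bill 4, $1553: deductible met; 20% of $1553 = $310.60. Cost to patient: $310.60. OOP to date $4165. Insurer: $1553 − $310.60 = $1242.40.

$1242.40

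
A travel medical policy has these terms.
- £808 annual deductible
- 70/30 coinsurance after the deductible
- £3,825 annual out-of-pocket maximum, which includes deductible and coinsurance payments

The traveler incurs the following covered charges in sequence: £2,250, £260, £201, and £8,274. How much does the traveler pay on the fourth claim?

Claim 1 (£2,250): deductible takes £808, £1,442 remains; 30% of £1,442 = £432.60. Traveler pays £1,240.60; OOP now £1,240.60.
Claim 2 (£260): 30% coinsurance on £260 = £78. Traveler pays £78; OOP now £1,318.60.
Claim 3 (£201): deductible already satisfied, so traveler's share is 30% × £201 = £60.30. Cost to traveler: £60.30. OOP to date £1,378.90.
Claim 4 (£8,274): deductible met; 30% of £8,274 = £2,482.20. Adding that to £1,378.90 gives £3,861.10, past the £3,825 cap; traveler pays only £3,825 − £1,378.90 = £2,446.10.

£2,446.10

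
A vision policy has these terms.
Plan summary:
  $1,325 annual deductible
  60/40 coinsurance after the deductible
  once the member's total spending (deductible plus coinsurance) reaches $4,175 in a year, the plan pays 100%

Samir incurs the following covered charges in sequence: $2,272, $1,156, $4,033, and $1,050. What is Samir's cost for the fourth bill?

$395.60

Bill 1, $2,272: $1,325 to deductible, leaving $947; 40% of $947 = $378.80. Cost to member: $1,703.80. OOP to date $1,703.80.
Bill 2, $1,156: 40% coinsurance on $1,156 = $462.40. Cost to member: $462.40. OOP to date $2,166.20.
Bill 3, $4,033: deductible met; 40% of $4,033 = $1,613.20. Member pays $1,613.20; OOP now $3,779.40.
Bill 4, $1,050: deductible already satisfied, so member's share is 40% × $1,050 = $420. OOP would hit $4,199.40 > $4,175, so the cap limits the member to $4,175 − $3,779.40 = $395.60.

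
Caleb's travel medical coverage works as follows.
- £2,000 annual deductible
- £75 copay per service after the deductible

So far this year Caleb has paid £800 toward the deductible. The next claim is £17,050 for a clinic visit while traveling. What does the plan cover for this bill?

£15,775

Deductible still to meet: £2,000 − £800 = £1,200.
The remaining £15,850 (= £17,050 − £1,200) moves to the copay.
Copay on this service: £75.
That puts the traveler's cost at £1,200 + £75 = £1,275.
The plan picks up £17,050 − £1,275 = £15,775.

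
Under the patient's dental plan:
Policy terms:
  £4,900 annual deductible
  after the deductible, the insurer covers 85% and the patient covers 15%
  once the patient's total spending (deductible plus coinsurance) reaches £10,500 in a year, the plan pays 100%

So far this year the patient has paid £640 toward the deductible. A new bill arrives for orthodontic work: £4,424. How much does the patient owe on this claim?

Remaining deductible: £4,900 − £640 = £4,260.
That leaves £4,424 − £4,260 = £164 for coinsurance.
Coinsurance: £164 × 15% = £24.60.
So the patient owes £4,260 + £24.60 = £4,284.60 before any cap.
Total out-of-pocket so far would be £640 + £4,284.60 = £4,924.60, below the £10,500 cap — no reduction.

£4,284.60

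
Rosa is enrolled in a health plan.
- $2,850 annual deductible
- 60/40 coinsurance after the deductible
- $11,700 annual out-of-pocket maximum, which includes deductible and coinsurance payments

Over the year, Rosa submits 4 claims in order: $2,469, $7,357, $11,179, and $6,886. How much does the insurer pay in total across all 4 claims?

$16,191

Claim 1 ($2,469): entire amount goes to the deductible. Patient owes $2,469 (running OOP $2,469). Insurer: $2,469 − $2,469 = $0.
Claim 2 ($7,357): $381 finishes the deductible; $6,976 goes to coinsurance; patient's 40% is $2,790.40. Cost to patient: $3,171.40. OOP to date $5,640.40. Plan pays $7,357 − $3,171.40 = $4,185.60.
Claim 3 ($11,179): deductible met; 40% of $11,179 = $4,471.60. Patient pays $4,471.60; OOP now $10,112. Plan pays $11,179 − $4,471.60 = $6,707.40.
Claim 4 ($6,886): deductible already satisfied, so patient's share is 40% × $6,886 = $2,754.40. Adding that to $10,112 gives $12,866.40, past the $11,700 cap; patient pays only $11,700 − $10,112 = $1,588. Plan pays $6,886 − $1,588 = $5,298.
Insurer total: $0 + $4,185.60 + $6,707.40 + $5,298 = $16,191.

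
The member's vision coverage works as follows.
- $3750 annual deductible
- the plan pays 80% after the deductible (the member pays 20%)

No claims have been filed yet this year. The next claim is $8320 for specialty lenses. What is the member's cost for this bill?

$4664

Deductible not yet touched, so the first $3750 of the bill goes to the deductible.
The remaining $4570 (= $8320 − $3750) moves to coinsurance.
20% of $4570 = $914 falls to the member.
So the member owes $3750 + $914 = $4664.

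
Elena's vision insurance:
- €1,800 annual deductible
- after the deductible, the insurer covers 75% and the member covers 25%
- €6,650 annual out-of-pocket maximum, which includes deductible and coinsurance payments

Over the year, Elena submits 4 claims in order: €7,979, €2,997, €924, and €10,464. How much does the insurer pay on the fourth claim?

€8,139

#1 (€7,979): €1,800 finishes the deductible; €6,179 goes to coinsurance; 25% of €6,179 = €1,544.75. Cost to member: €3,344.75. OOP to date €3,344.75. Insurer: €7,979 − €3,344.75 = €4,634.25.
#2 (€2,997): 25% coinsurance on €2,997 = €749.25. Member pays €749.25; OOP now €4,094. Insurer: €2,997 − €749.25 = €2,247.75.
#3 (€924): deductible already satisfied, so member's share is 25% × €924 = €231. Member pays €231; OOP now €4,325. Insurer: €924 − €231 = €693.
#4 (€10,464): 25% coinsurance on €10,464 = €2,616. That would push OOP to €6,941, over the €6,650 cap, so member pays €6,650 − €4,325 = €2,325. Insurer: €10,464 − €2,325 = €8,139.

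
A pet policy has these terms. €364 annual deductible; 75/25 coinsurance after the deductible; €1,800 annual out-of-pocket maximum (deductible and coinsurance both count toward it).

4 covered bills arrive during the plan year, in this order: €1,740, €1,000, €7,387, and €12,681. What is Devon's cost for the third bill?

€842

Claim 1 (€1,740): €364 finishes the deductible; €1,376 goes to coinsurance; 25% of €1,376 = €344. Owner owes €708 (running OOP €708).
Claim 2 (€1,000): deductible already satisfied, so owner's share is 25% × €1,000 = €250. Owner owes €250 (running OOP €958).
Claim 3 (€7,387): deductible met; 25% of €7,387 = €1,846.75. OOP would hit €2,804.75 > €1,800, so the cap limits the owner to €1,800 − €958 = €842.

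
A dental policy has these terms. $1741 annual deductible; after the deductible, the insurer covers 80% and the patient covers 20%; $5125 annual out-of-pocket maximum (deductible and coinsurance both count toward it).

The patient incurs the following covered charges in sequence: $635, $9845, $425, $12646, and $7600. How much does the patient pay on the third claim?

$85

Claim 1 — $635: all of it applies to the deductible. Patient owes $635 (running OOP $635).
Claim 2 — $9845: deductible takes $1106, $8739 remains; patient's 20% is $1747.80. Cost to patient: $2853.80. OOP to date $3488.80.
Claim 3 — $425: 20% coinsurance on $425 = $85. Patient pays $85; OOP now $3573.80.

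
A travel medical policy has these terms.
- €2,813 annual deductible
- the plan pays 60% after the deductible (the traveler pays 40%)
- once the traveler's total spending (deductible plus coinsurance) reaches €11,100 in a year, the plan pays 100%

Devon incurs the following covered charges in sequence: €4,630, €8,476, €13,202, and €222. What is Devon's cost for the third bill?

€4,169.80

Claim 1 — €4,630: €2,813 finishes the deductible; €1,817 goes to coinsurance; traveler's 40% is €726.80. Traveler pays €3,539.80; OOP now €3,539.80.
Claim 2 — €8,476: deductible already satisfied, so traveler's share is 40% × €8,476 = €3,390.40. Traveler owes €3,390.40 (running OOP €6,930.20).
Claim 3 — €13,202: deductible already satisfied, so traveler's share is 40% × €13,202 = €5,280.80. That would push OOP to €12,211, over the €11,100 cap, so traveler pays €11,100 − €6,930.20 = €4,169.80.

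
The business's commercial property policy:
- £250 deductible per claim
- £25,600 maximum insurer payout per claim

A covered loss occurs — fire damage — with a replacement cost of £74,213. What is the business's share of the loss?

Less the £250 deductible: £74,213 − £250 = £73,963.
Since £73,963 > £25,600, the payout is capped at £25,600.
The business bears the rest of the original loss: £74,213 − £25,600 = £48,613.

£48,613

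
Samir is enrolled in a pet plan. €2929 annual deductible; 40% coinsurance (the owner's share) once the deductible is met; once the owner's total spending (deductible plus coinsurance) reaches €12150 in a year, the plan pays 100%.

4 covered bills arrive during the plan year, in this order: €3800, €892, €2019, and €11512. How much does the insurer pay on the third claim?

€1211.40

Claim 1 (€3800): deductible takes €2929, €871 remains; 40% of €871 = €348.40. Cost to owner: €3277.40. OOP to date €3277.40. Insurer: €3800 − €3277.40 = €522.60.
Claim 2 (€892): deductible already satisfied, so owner's share is 40% × €892 = €356.80. Owner owes €356.80 (running OOP €3634.20). Plan pays €892 − €356.80 = €535.20.
Claim 3 (€2019): deductible met; 40% of €2019 = €807.60. Cost to owner: €807.60. OOP to date €4441.80. Plan pays €2019 − €807.60 = €1211.40.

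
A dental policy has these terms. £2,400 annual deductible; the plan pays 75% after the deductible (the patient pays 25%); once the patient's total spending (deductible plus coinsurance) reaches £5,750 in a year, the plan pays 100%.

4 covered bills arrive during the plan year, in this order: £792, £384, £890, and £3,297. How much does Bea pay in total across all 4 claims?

£3,140.75

#1 (£792): entire amount goes to the deductible. Patient pays £792; OOP now £792.
#2 (£384): all of it applies to the deductible. Cost to patient: £384. OOP to date £1,176.
#3 (£890): entire amount goes to the deductible. Patient owes £890 (running OOP £2,066).
#4 (£3,297): £334 finishes the deductible; £2,963 goes to coinsurance; patient's 25% is £740.75. Patient pays £1,074.75; OOP now £3,140.75.
Summing the patient's payments: £792 + £384 + £890 + £1,074.75 = £3,140.75.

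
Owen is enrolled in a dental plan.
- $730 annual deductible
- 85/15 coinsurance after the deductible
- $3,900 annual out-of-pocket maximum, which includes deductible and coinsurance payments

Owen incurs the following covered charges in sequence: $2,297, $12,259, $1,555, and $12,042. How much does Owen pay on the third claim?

Claim 1 — $2,297: $730 finishes the deductible; $1,567 goes to coinsurance; 15% of $1,567 = $235.05. Cost to patient: $965.05. OOP to date $965.05.
Claim 2 — $12,259: deductible met; 15% of $12,259 = $1,838.85. Cost to patient: $1,838.85. OOP to date $2,803.90.
Claim 3 — $1,555: 15% coinsurance on $1,555 = $233.25. Cost to patient: $233.25. OOP to date $3,037.15.

$233.25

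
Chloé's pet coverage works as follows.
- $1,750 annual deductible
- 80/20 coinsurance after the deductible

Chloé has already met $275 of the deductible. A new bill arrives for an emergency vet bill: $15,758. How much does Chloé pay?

Deductible still to meet: $1,750 − $275 = $1,475.
That leaves $15,758 − $1,475 = $14,283 for coinsurance.
Coinsurance: $14,283 × 20% = $2,856.60.
Owner responsibility: $1,475 + $2,856.60 = $4,331.60.

$4,331.60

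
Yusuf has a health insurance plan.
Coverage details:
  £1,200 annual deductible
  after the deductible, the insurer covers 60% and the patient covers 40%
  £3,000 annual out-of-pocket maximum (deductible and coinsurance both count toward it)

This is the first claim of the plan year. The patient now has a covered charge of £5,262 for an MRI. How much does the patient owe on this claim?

£2,824.80

The full £1,200 deductible is still open; £1,200 of this bill applies to it.
After the £1,200 deductible portion, £5,262 − £1,200 = £4,062 is subject to coinsurance.
40% of £4,062 = £1,624.80 falls to the patient.
So the patient owes £1,200 + £1,624.80 = £2,824.80 before any cap.
Cumulative spending £0 + £2,824.80 = £2,824.80 stays under the £3,000 maximum.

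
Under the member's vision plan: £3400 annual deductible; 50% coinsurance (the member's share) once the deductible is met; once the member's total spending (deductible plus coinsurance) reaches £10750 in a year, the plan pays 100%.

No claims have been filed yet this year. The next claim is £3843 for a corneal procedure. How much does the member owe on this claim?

£3621.50

The full £3400 deductible is still open; £3400 of this bill applies to it.
That leaves £3843 − £3400 = £443 for coinsurance.
Coinsurance: £443 × 50% = £221.50.
So the member owes £3400 + £221.50 = £3621.50 before any cap.
Year-to-date out-of-pocket becomes £0 + £3621.50 = £3621.50, still under the £10750 maximum, so no cap applies.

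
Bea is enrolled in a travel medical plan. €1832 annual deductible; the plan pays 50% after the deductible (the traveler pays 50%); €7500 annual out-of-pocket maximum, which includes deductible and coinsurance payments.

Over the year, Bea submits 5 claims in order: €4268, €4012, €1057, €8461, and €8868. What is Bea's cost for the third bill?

€528.50

Bill 1, €4268: €1832 to deductible, leaving €2436; 50% of €2436 = €1218. Traveler pays €3050; OOP now €3050.
Bill 2, €4012: deductible already satisfied, so traveler's share is 50% × €4012 = €2006. Traveler pays €2006; OOP now €5056.
Bill 3, €1057: deductible met; 50% of €1057 = €528.50. Traveler owes €528.50 (running OOP €5584.50).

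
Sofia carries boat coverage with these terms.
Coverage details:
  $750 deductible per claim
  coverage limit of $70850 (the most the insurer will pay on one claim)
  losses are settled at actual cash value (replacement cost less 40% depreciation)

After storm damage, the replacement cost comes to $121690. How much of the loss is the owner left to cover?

$50840

Actual cash value after 40% depreciation: $121690 × 60% = $73014.
Less the $750 deductible: $73014 − $750 = $72264.
Since $72264 > $70850, the payout is capped at $70850.
Out of pocket: $121690 − $70850 = $50840.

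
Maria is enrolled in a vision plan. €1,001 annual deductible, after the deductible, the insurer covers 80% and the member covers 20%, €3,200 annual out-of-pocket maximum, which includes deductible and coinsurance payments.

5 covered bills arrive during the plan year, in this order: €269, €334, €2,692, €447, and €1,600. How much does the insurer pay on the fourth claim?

€357.60

Bill 1, €269: entire amount goes to the deductible. Member owes €269 (running OOP €269). Insurer: €269 − €269 = €0.
Bill 2, €334: fully absorbed by the deductible. Cost to member: €334. OOP to date €603. Insurer: €334 − €334 = €0.
Bill 3, €2,692: €398 to deductible, leaving €2,294; coinsurance €2,294 × 20% = €458.80. Cost to member: €856.80. OOP to date €1,459.80. Plan pays €2,692 − €856.80 = €1,835.20.
Bill 4, €447: deductible already satisfied, so member's share is 20% × €447 = €89.40. Cost to member: €89.40. OOP to date €1,549.20. Plan pays €447 − €89.40 = €357.60.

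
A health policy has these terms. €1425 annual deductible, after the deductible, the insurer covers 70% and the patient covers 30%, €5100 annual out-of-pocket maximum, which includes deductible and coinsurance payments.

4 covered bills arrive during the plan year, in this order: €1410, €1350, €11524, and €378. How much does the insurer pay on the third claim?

Claim 1 (€1410): fully absorbed by the deductible. Patient owes €1410 (running OOP €1410). Plan pays €1410 − €1410 = €0.
Claim 2 (€1350): €15 finishes the deductible; €1335 goes to coinsurance; 30% of €1335 = €400.50. Cost to patient: €415.50. OOP to date €1825.50. Plan pays €1350 − €415.50 = €934.50.
Claim 3 (€11524): deductible met; 30% of €11524 = €3457.20. OOP would hit €5282.70 > €5100, so the cap limits the patient to €5100 − €1825.50 = €3274.50. Plan pays €11524 − €3274.50 = €8249.50.

€8249.50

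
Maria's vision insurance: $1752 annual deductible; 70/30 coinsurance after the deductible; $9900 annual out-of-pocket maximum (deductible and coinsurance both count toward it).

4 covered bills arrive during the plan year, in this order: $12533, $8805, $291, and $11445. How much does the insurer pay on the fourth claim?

Claim 1 ($12533): deductible takes $1752, $10781 remains; coinsurance $10781 × 30% = $3234.30. Member pays $4986.30; OOP now $4986.30. Plan pays $12533 − $4986.30 = $7546.70.
Claim 2 ($8805): deductible met; 30% of $8805 = $2641.50. Member owes $2641.50 (running OOP $7627.80). Plan pays $8805 − $2641.50 = $6163.50.
Claim 3 ($291): deductible already satisfied, so member's share is 30% × $291 = $87.30. Cost to member: $87.30. OOP to date $7715.10. Plan pays $291 − $87.30 = $203.70.
Claim 4 ($11445): deductible already satisfied, so member's share is 30% × $11445 = $3433.50. Adding that to $7715.10 gives $11148.60, past the $9900 cap; member pays only $9900 − $7715.10 = $2184.90. Plan pays $11445 − $2184.90 = $9260.10.

$9260.10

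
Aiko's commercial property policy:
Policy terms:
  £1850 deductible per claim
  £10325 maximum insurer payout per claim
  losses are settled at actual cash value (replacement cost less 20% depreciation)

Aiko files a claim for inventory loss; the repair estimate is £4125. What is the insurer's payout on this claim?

£1450

Depreciate 20%: the covered value is £4125 × 0.8 = £3300.
After the deductible, £3300 − £1850 = £1450 remains.
£1450 ≤ £10325, so the limit doesn't bind; insurer pays £1450.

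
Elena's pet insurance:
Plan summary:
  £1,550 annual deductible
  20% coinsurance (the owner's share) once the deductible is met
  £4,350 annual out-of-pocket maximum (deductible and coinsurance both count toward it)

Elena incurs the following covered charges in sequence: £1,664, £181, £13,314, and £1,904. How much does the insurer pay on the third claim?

£10,651.20

Claim 1 — £1,664: £1,550 finishes the deductible; £114 goes to coinsurance; owner's 20% is £22.80. Owner owes £1,572.80 (running OOP £1,572.80). Insurer: £1,664 − £1,572.80 = £91.20.
Claim 2 — £181: 20% coinsurance on £181 = £36.20. Cost to owner: £36.20. OOP to date £1,609. Plan pays £181 − £36.20 = £144.80.
Claim 3 — £13,314: deductible already satisfied, so owner's share is 20% × £13,314 = £2,662.80. Cost to owner: £2,662.80. OOP to date £4,271.80. Insurer: £13,314 − £2,662.80 = £10,651.20.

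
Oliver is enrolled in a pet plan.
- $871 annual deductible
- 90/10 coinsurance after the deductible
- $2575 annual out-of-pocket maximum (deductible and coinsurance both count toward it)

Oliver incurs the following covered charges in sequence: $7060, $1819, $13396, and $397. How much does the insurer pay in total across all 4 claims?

#1 ($7060): $871 finishes the deductible; $6189 goes to coinsurance; owner's 10% is $618.90. Cost to owner: $1489.90. OOP to date $1489.90. Plan pays $7060 − $1489.90 = $5570.10.
#2 ($1819): deductible met; 10% of $1819 = $181.90. Owner pays $181.90; OOP now $1671.80. Plan pays $1819 − $181.90 = $1637.10.
#3 ($13396): deductible met; 10% of $13396 = $1339.60. That would push OOP to $3011.40, over the $2575 cap, so owner pays $2575 − $1671.80 = $903.20. Insurer: $13396 − $903.20 = $12492.80.
#4 ($397): 10% coinsurance on $397 = $39.70. Adding that to $2575 gives $2614.70, past the $2575 cap; owner pays only $2575 − $2575 = $0. Plan pays $397 − $0 = $397.
Insurer total: $5570.10 + $1637.10 + $12492.80 + $397 = $20097.

$20097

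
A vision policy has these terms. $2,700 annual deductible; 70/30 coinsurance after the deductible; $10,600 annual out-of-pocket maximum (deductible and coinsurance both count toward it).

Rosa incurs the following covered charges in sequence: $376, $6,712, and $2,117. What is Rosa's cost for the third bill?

$635.10

Bill 1, $376: all of it applies to the deductible. Member owes $376 (running OOP $376).
Bill 2, $6,712: $2,324 finishes the deductible; $4,388 goes to coinsurance; member's 30% is $1,316.40. Cost to member: $3,640.40. OOP to date $4,016.40.
Bill 3, $2,117: 30% coinsurance on $2,117 = $635.10. Member owes $635.10 (running OOP $4,651.50).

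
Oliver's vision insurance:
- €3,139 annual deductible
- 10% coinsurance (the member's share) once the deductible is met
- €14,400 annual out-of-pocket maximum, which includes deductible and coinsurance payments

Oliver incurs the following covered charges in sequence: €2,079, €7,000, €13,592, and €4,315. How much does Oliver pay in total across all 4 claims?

€5,523.70

Claim 1 (€2,079): entire amount goes to the deductible. Member pays €2,079; OOP now €2,079.
Claim 2 (€7,000): deductible takes €1,060, €5,940 remains; coinsurance €5,940 × 10% = €594. Cost to member: €1,654. OOP to date €3,733.
Claim 3 (€13,592): 10% coinsurance on €13,592 = €1,359.20. Member pays €1,359.20; OOP now €5,092.20.
Claim 4 (€4,315): deductible met; 10% of €4,315 = €431.50. Member owes €431.50 (running OOP €5,523.70).
Total paid by the member: €2,079 + €1,654 + €1,359.20 + €431.50 = €5,523.70.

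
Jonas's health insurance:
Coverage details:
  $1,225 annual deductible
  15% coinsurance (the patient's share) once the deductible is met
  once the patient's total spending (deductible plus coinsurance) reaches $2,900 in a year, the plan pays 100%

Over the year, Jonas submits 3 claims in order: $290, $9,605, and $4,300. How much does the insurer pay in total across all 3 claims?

$11,295

Bill 1, $290: fully absorbed by the deductible. Patient owes $290 (running OOP $290). Plan pays $290 − $290 = $0.
Bill 2, $9,605: $935 finishes the deductible; $8,670 goes to coinsurance; patient's 15% is $1,300.50. Patient owes $2,235.50 (running OOP $2,525.50). Insurer: $9,605 − $2,235.50 = $7,369.50.
Bill 3, $4,300: deductible already satisfied, so patient's share is 15% × $4,300 = $645. OOP would hit $3,170.50 > $2,900, so the cap limits the patient to $2,900 − $2,525.50 = $374.50. Insurer: $4,300 − $374.50 = $3,925.50.
Insurer total: $0 + $7,369.50 + $3,925.50 = $11,295.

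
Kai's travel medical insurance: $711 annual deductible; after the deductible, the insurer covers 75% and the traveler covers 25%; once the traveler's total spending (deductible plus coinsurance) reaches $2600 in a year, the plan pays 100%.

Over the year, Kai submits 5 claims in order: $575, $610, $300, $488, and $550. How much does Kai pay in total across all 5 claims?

Claim 1 — $575: fully absorbed by the deductible. Cost to traveler: $575. OOP to date $575.
Claim 2 — $610: $136 to deductible, leaving $474; 25% of $474 = $118.50. Traveler owes $254.50 (running OOP $829.50).
Claim 3 — $300: 25% coinsurance on $300 = $75. Traveler owes $75 (running OOP $904.50).
Claim 4 — $488: deductible met; 25% of $488 = $122. Traveler owes $122 (running OOP $1026.50).
Claim 5 — $550: 25% coinsurance on $550 = $137.50. Cost to traveler: $137.50. OOP to date $1164.
Total paid by the traveler: $575 + $254.50 + $75 + $122 + $137.50 = $1164.

$1164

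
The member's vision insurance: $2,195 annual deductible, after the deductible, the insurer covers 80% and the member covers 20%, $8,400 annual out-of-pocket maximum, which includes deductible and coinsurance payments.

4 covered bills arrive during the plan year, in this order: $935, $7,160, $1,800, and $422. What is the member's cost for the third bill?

$360

Claim 1 ($935): fully absorbed by the deductible. Member pays $935; OOP now $935.
Claim 2 ($7,160): $1,260 finishes the deductible; $5,900 goes to coinsurance; 20% of $5,900 = $1,180. Cost to member: $2,440. OOP to date $3,375.
Claim 3 ($1,800): 20% coinsurance on $1,800 = $360. Member pays $360; OOP now $3,735.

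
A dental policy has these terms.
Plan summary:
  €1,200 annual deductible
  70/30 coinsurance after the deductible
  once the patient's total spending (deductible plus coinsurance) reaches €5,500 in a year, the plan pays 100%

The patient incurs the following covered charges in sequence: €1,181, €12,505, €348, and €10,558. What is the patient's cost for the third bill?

€104.40

Bill 1, €1,181: fully absorbed by the deductible. Cost to patient: €1,181. OOP to date €1,181.
Bill 2, €12,505: €19 finishes the deductible; €12,486 goes to coinsurance; 30% of €12,486 = €3,745.80. Patient pays €3,764.80; OOP now €4,945.80.
Bill 3, €348: 30% coinsurance on €348 = €104.40. Patient pays €104.40; OOP now €5,050.20.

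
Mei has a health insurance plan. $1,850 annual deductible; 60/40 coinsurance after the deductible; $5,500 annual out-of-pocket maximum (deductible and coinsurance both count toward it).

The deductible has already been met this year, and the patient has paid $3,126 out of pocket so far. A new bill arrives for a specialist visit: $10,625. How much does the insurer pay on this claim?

The deductible is already satisfied, so the full bill goes to coinsurance.
Coinsurance: $10,625 × 40% = $4,250.
Year-to-date out-of-pocket would reach $3,126 + $4,250 = $7,376, above the $5,500 maximum, so the patient pays only $5,500 − $3,126 = $2,374.
The plan picks up $10,625 − $2,374 = $8,251.

$8,251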